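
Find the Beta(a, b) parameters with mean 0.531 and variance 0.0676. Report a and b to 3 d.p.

a = 1.425, b = 1.259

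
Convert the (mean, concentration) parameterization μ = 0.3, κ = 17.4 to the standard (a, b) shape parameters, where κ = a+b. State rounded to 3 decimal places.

Split κ in proportion μ : (1−μ): a = 0.3·17.4 = 5.220, b = 17.4 − 5.220 = 12.180.

a = 5.220, b = 12.180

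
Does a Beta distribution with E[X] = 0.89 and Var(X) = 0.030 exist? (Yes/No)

Yes

A Beta with mean μ has variance μ(1−μ)/(α+β+1) < μ(1−μ).
Here μ(1−μ) = 0.89×0.11 = 0.0979, and 0.030 < 0.0979.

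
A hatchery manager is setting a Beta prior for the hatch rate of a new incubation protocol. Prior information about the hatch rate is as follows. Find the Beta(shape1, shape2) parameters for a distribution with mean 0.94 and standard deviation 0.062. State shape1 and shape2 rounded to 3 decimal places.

shape1 = 12.852, shape2 = 0.820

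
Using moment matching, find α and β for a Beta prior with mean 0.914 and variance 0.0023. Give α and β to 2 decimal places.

α = 30.32, β = 2.85

Write ν = α+β; then α = μν and Var = μ(1−μ)/(ν+1).
ν = μ(1−μ)/Var − 1 = 0.078604/0.0023 − 1 = 33.1757.
α = 0.914·33.1757 = 30.32, β = 0.086·33.1757 = 2.85.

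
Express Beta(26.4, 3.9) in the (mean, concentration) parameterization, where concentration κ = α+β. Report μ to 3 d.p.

κ = α+β = 26.4+3.9 = 30.3; μ = α/κ = 26.4/30.3 = 0.871.

μ = 0.871, κ = 30.3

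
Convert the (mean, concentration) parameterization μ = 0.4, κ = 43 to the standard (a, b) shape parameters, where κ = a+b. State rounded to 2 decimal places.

a = 17.20, b = 25.80

Split κ in proportion μ : (1−μ): a = 0.4·43 = 17.20, b = 43 − 17.20 = 25.80.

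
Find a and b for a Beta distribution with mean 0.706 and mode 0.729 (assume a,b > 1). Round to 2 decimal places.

With s = a+b: μ = a/s and mode = (a−1)/(s−2). Eliminating a = μs,
μs − 1 = m(s−2) ⇒ s(μ−m) = 1−2m ⇒ s = -0.458/-0.023 = 19.9130.
So a = μs = 14.06, b = (1−μ)s = 5.85.

a = 14.06, b = 5.85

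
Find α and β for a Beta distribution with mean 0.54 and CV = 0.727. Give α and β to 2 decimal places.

α = 0.33, β = 0.28

σ = CV·μ = 0.727×0.54 = 0.39258, so σ² = 0.154119.
s+1 = μ(1−μ)/σ² = 0.2484/0.154119 = 1.6117, so s = α+β = 0.6117.
α = μs = 0.33, β = (1−μ)s = 0.28.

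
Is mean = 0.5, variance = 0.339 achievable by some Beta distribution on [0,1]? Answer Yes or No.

No

For any Beta, Var(X) < E[X]·(1−E[X]).
Here μ(1−μ) = 0.5×0.5 = 0.25, and 0.339 ≥ 0.25.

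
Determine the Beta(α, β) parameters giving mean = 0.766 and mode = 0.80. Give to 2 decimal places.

α = 13.52, β = 4.13

With s = α+β: μ = α/s and mode = (α−1)/(s−2). Eliminating α = μs,
μs − 1 = m(s−2) ⇒ s(μ−m) = 1−2m ⇒ s = -0.60/-0.034 = 17.6471.
So α = μs = 13.52, β = (1−μ)s = 4.13.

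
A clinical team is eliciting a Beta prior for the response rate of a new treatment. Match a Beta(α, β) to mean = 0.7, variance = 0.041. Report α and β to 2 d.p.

By moment matching, α+β = μ(1−μ)/σ² − 1 = (0.7·0.3)/0.041 − 1 = 5.1220 − 1 = 4.1220.
Since α/(α+β) = μ, α = 0.7·4.1220 = 2.89 and β = 0.3·4.1220 = 1.24.

α = 2.89, β = 1.24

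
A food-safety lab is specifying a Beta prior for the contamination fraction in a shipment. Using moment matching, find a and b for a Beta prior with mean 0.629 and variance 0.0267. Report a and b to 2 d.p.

a = 4.87, b = 2.87

Write ν = a+b; then a = μν and Var = μ(1−μ)/(ν+1).
ν = μ(1−μ)/Var − 1 = 0.233359/0.0267 − 1 = 7.7400.
a = 0.629·7.7400 = 4.87, b = 0.371·7.7400 = 2.87.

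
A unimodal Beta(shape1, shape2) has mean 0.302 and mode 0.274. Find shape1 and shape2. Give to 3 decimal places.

With s = shape1+shape2: μ = shape1/s and mode = (shape1−1)/(s−2). Eliminating shape1 = μs,
μs − 1 = m(s−2) ⇒ s(μ−m) = 1−2m ⇒ s = 0.452/0.028 = 16.1429.
So shape1 = μs = 4.875, shape2 = (1−μ)s = 11.268.

shape1 = 4.875, shape2 = 11.268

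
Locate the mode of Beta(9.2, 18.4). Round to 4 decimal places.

With α,β > 1, mode = (α−1)/(α+β−2) = 8.2/25.6 = 0.3203.

0.3203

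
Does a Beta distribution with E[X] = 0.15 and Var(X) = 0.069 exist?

Yes

For any Beta, Var(X) < E[X]·(1−E[X]).
Here μ(1−μ) = 0.15×0.85 = 0.1275, and 0.069 < 0.1275.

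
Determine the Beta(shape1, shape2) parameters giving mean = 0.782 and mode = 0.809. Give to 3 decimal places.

shape1 = 17.899, shape2 = 4.990

Let s = shape1+shape2. Mean gives shape1 = μs = 0.782s; mode gives (shape1−1)/(s−2) = 0.809.
Substituting: 0.782s − 1 = 0.809(s−2) = 0.809s − 1.618, so -0.027s = -0.618 and s = 22.8889.
Then shape1 = 0.782×22.8889 = 17.899 and shape2 = s−shape1 = 4.990.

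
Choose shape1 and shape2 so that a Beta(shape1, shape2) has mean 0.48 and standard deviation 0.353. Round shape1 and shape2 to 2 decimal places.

shape1 = 0.48, shape2 = 0.52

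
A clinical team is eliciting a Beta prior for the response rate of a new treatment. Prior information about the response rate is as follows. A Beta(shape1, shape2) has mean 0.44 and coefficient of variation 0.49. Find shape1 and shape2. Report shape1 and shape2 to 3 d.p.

Var = (CV·μ)² = (0.49×0.44)² = 0.046483.
shape1+shape2 = μ(1−μ)/Var − 1 = 0.2464/0.046483 − 1 = 4.3008.
Thus shape1 = 0.44·4.3008 = 1.892 and shape2 = 0.56·4.3008 = 2.408.

shape1 = 1.892, shape2 = 2.408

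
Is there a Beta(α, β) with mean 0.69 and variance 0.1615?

Yes

For any Beta, Var(X) < E[X]·(1−E[X]).
Here μ(1−μ) = 0.69×0.31 = 0.2139, and 0.1615 < 0.2139.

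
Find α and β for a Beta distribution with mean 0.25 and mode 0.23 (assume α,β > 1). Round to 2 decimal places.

Let s = α+β. Mean gives α = μs = 0.25s; mode gives (α−1)/(s−2) = 0.23.
Substituting: 0.25s − 1 = 0.23(s−2) = 0.23s − 0.46, so 0.02s = 0.54 and s = 27.0000.
Then α = 0.25×27.0000 = 6.75 and β = s−α = 20.25.

α = 6.75, β = 20.25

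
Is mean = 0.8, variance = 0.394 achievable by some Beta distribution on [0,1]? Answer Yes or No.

No

The Beta variance bound is σ² < μ(1−μ).
Here μ(1−μ) = 0.8×0.2 = 0.16, and 0.394 ≥ 0.16.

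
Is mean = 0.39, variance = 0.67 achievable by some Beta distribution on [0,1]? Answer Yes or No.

No

The Beta variance bound is σ² < μ(1−μ).
Here μ(1−μ) = 0.39×0.61 = 0.2379, and 0.67 ≥ 0.2379.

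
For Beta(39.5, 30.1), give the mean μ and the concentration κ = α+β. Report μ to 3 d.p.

μ = 0.568, κ = 69.6

κ = α+β = 39.5+30.1 = 69.6; μ = α/κ = 39.5/69.6 = 0.568.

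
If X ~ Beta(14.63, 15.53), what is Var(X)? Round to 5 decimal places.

α+β = 30.16 and αβ = 227.2039, so Var = αβ/[(α+β)²(α+β+1)] = 227.2039/28343.933696 = 0.00802.

0.00802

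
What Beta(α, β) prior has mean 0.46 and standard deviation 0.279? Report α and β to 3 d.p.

Variance = 0.279² = 0.077841. The moment-matching identity α+β = μ(1−μ)/Var − 1 gives
α+β = 0.2484/0.077841 − 1 = 2.1911, so α = μ·2.1911 = 1.008 and β = (1−μ)·2.1911 = 1.183.

α = 1.008, β = 1.183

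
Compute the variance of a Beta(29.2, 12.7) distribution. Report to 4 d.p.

Var = αβ/[(α+β)²(α+β+1)] = (29.2×12.7)/(41.9²×42.9) = 370.84/75315.669 = 0.0049.

0.0049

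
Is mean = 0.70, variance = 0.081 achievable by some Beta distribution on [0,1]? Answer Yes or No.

Yes

A Beta with mean μ has variance μ(1−μ)/(α+β+1) < μ(1−μ).
Here μ(1−μ) = 0.70×0.30 = 0.2100, and 0.081 < 0.2100.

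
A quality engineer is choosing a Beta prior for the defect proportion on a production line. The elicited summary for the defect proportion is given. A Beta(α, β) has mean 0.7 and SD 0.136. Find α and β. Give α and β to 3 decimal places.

α = 7.248, β = 3.106

Variance = 0.136² = 0.018496. The moment-matching identity α+β = μ(1−μ)/Var − 1 gives
α+β = 0.21/0.018496 − 1 = 10.3538, so α = μ·10.3538 = 7.248 and β = (1−μ)·10.3538 = 3.106.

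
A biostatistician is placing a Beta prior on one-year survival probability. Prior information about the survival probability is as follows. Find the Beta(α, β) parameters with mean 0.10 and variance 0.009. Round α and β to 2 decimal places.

α = 0.90, β = 8.10

Let s = α+β. The Beta variance is μ(1−μ)/(s+1).
So s+1 = μ(1−μ)/σ² = (0.10×0.90)/0.009 = 0.0900/0.009 = 10.0000, giving s = 9.0000.
Then α = μs = 0.10×9.0000 = 0.90 and β = (1−μ)s = 0.90×9.0000 = 8.10.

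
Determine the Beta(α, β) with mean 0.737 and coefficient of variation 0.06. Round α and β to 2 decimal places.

Var = (CV·μ)² = (0.06×0.737)² = 0.001955.
α+β = μ(1−μ)/Var − 1 = 0.193831/0.001955 − 1 = 98.1256.
Thus α = 0.737·98.1256 = 72.32 and β = 0.263·98.1256 = 25.81.

α = 72.32, β = 25.81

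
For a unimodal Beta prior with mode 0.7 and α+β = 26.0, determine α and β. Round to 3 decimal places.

α = 17.800, β = 8.200

Mode = (α−1)/(κ−2) with κ = α+β, so α−1 = 0.7·24.0 = 16.800.
α = 17.800; β = κ − α = 8.200.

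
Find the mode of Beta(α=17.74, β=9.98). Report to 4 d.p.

0.6509

The density x^(α−1)(1−x)^(β−1) is maximised at (α−1)/(α+β−2) = 16.74/25.72 = 0.6509.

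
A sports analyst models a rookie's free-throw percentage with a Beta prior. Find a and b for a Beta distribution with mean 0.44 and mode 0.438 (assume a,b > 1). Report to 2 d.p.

a = 27.28, b = 34.72

Let s = a+b. Mean gives a = μs = 0.44s; mode gives (a−1)/(s−2) = 0.438.
Substituting: 0.44s − 1 = 0.438(s−2) = 0.438s − 0.876, so 0.002s = 0.124 and s = 62.0000.
Then a = 0.44×62.0000 = 27.28 and b = s−a = 34.72.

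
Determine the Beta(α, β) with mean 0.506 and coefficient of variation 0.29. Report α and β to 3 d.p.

α = 5.368, β = 5.241

σ = CV·μ = 0.29×0.506 = 0.14674, so σ² = 0.021533.
s+1 = μ(1−μ)/σ² = 0.249964/0.021533 = 11.6086, so s = α+β = 10.6086.
α = μs = 5.368, β = (1−μ)s = 5.241.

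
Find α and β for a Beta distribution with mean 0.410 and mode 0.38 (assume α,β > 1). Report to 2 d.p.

With s = α+β: μ = α/s and mode = (α−1)/(s−2). Eliminating α = μs,
μs − 1 = m(s−2) ⇒ s(μ−m) = 1−2m ⇒ s = 0.24/0.030 = 8.0000.
So α = μs = 3.28, β = (1−μ)s = 4.72.

α = 3.28, β = 4.72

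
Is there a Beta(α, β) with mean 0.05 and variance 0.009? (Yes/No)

For any Beta, Var(X) < E[X]·(1−E[X]).
Here μ(1−μ) = 0.05×0.95 = 0.0475, and 0.009 < 0.0475.

Yes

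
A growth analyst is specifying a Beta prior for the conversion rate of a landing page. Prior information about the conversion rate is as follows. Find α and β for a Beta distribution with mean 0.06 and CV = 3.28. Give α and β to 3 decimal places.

Var = (CV·μ)² = (3.28×0.06)² = 0.038730.
α+β = μ(1−μ)/Var − 1 = 0.0564/0.038730 − 1 = 0.4562.
Thus α = 0.06·0.4562 = 0.027 and β = 0.94·0.4562 = 0.429.

α = 0.027, β = 0.429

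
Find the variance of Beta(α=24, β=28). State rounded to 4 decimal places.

0.0047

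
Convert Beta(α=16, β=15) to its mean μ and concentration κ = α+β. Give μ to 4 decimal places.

κ = α+β = 16+15 = 31; μ = α/κ = 16/31 = 0.5161.

μ = 0.5161, κ = 31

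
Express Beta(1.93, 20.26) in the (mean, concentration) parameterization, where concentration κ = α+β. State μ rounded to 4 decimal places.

κ = α+β = 1.93+20.26 = 22.19; μ = α/κ = 1.93/22.19 = 0.0870.

μ = 0.0870, κ = 22.19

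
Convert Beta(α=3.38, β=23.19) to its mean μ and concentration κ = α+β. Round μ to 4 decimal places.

κ = α+β = 3.38+23.19 = 26.57; μ = α/κ = 3.38/26.57 = 0.1272.

μ = 0.1272, κ = 26.57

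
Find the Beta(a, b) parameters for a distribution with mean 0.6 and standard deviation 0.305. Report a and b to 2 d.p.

a = 0.95, b = 0.63

First σ² = 0.093025. Setting a = μn, b = (1−μ)n with n = a+b,
μ(1−μ)/(n+1) = 0.093025 ⇒ n+1 = 0.24/0.093025 = 2.5800 ⇒ n = 1.5800.
Hence a = 0.6×1.5800 = 0.95, b = 0.4×1.5800 = 0.63.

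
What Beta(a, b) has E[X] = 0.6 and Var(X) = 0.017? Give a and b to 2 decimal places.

Let s = a+b. The Beta variance is μ(1−μ)/(s+1).
So s+1 = μ(1−μ)/σ² = (0.6×0.4)/0.017 = 0.24/0.017 = 14.1176, giving s = 13.1176.
Then a = μs = 0.6×13.1176 = 7.87 and b = (1−μ)s = 0.4×13.1176 = 5.25.

a = 7.87, b = 5.25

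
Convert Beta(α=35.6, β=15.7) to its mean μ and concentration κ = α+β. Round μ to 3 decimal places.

μ = 0.694, κ = 51.3

κ = α+β = 35.6+15.7 = 51.3; μ = α/κ = 35.6/51.3 = 0.694.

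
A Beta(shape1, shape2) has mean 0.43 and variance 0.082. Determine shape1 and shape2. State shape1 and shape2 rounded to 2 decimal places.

shape1 = 0.86, shape2 = 1.13

By moment matching, shape1+shape2 = μ(1−μ)/σ² − 1 = (0.43·0.57)/0.082 − 1 = 2.9890 − 1 = 1.9890.
Since shape1/(shape1+shape2) = μ, shape1 = 0.43·1.9890 = 0.86 and shape2 = 0.57·1.9890 = 1.13.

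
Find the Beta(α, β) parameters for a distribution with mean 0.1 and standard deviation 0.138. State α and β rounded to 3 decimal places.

Variance = 0.138² = 0.019044. The moment-matching identity α+β = μ(1−μ)/Var − 1 gives
α+β = 0.09/0.019044 − 1 = 3.7259, so α = μ·3.7259 = 0.373 and β = (1−μ)·3.7259 = 3.353.

α = 0.373, β = 3.353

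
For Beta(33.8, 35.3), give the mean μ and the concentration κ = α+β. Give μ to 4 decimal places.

κ = α+β = 33.8+35.3 = 69.1; μ = α/κ = 33.8/69.1 = 0.4891.

μ = 0.4891, κ = 69.1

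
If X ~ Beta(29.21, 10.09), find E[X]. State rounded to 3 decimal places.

E[X] = α/(α+β) = 29.21/39.30 = 0.743.

0.743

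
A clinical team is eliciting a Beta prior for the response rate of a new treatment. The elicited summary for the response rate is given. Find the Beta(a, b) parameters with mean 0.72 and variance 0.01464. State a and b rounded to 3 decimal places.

a = 9.195, b = 3.576

Let s = a+b. The Beta variance is μ(1−μ)/(s+1).
So s+1 = μ(1−μ)/σ² = (0.72×0.28)/0.01464 = 0.2016/0.01464 = 13.7705, giving s = 12.7705.
Then a = μs = 0.72×12.7705 = 9.195 and b = (1−μ)s = 0.28×12.7705 = 3.576.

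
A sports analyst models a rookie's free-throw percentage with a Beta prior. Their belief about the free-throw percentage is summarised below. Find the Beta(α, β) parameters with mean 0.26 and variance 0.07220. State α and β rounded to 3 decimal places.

α = 0.433, β = 1.232

Write ν = α+β; then α = μν and Var = μ(1−μ)/(ν+1).
ν = μ(1−μ)/Var − 1 = 0.1924/0.07220 − 1 = 1.6648.
α = 0.26·1.6648 = 0.433, β = 0.74·1.6648 = 1.232.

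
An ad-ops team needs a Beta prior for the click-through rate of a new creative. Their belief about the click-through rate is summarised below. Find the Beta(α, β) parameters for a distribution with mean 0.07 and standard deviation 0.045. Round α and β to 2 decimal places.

σ² = 0.045² = 0.002025.
With s = α+β, Var = μ(1−μ)/(s+1), so s+1 = (0.07×0.93)/0.002025 = 32.1481 and s = 31.1481.
α = μs = 2.18, β = (1−μ)s = 28.97.

α = 2.18, β = 28.97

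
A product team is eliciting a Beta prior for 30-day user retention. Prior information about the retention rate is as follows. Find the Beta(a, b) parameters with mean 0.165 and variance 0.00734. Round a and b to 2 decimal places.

By moment matching, a+b = μ(1−μ)/σ² − 1 = (0.165·0.835)/0.00734 − 1 = 18.7704 − 1 = 17.7704.
Since a/(a+b) = μ, a = 0.165·17.7704 = 2.93 and b = 0.835·17.7704 = 14.84.

a = 2.93, b = 14.84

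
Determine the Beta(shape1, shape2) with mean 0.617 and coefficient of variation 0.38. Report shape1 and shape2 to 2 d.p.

Var = (CV·μ)² = (0.38×0.617)² = 0.054971.
shape1+shape2 = μ(1−μ)/Var − 1 = 0.236311/0.054971 − 1 = 3.2988.
Thus shape1 = 0.617·3.2988 = 2.04 and shape2 = 0.383·3.2988 = 1.26.

shape1 = 2.04, shape2 = 1.26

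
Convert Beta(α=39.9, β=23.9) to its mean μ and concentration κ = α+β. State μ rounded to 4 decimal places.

μ = 0.6254, κ = 63.8

κ = α+β = 39.9+23.9 = 63.8; μ = α/κ = 39.9/63.8 = 0.6254.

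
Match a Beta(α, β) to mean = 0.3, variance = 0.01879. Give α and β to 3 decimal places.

α = 3.053, β = 7.123

Let s = α+β. The Beta variance is μ(1−μ)/(s+1).
So s+1 = μ(1−μ)/σ² = (0.3×0.7)/0.01879 = 0.21/0.01879 = 11.1762, giving s = 10.1762.
Then α = μs = 0.3×10.1762 = 3.053 and β = (1−μ)s = 0.7×10.1762 = 7.123.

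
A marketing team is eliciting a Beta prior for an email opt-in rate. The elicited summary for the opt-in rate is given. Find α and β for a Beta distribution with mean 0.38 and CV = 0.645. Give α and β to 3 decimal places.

α = 1.110, β = 1.812

Var = (CV·μ)² = (0.645×0.38)² = 0.060074.
α+β = μ(1−μ)/Var − 1 = 0.2356/0.060074 − 1 = 2.9218.
Thus α = 0.38·2.9218 = 1.110 and β = 0.62·2.9218 = 1.812.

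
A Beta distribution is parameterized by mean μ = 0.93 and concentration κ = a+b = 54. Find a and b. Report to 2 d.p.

a = μκ = 0.93×54 = 50.22 and b = (1−μ)κ = 0.07×54 = 3.78.

a = 50.22, b = 3.78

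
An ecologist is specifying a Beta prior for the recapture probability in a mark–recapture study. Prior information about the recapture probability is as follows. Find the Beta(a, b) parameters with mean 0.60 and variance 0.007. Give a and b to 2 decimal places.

a = 19.97, b = 13.31

Write ν = a+b; then a = μν and Var = μ(1−μ)/(ν+1).
ν = μ(1−μ)/Var − 1 = 0.2400/0.007 − 1 = 33.2857.
a = 0.60·33.2857 = 19.97, b = 0.40·33.2857 = 13.31.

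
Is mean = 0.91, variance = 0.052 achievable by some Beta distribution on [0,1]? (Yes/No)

Yes

The Beta variance bound is σ² < μ(1−μ).
Here μ(1−μ) = 0.91×0.09 = 0.0819, and 0.052 < 0.0819.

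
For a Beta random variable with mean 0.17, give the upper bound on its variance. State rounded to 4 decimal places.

0.1411

For fixed mean μ the Beta variance is μ(1−μ)/(α+β+1), increasing as α+β decreases.
Its least upper bound (not attained) is μ(1−μ) = 0.17·0.83 = 0.1411.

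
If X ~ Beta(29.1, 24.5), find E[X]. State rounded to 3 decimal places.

0.543

E[X] = α/(α+β) = 29.1/53.6 = 0.543.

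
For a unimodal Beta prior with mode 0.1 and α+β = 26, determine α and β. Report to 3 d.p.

α = 3.400, β = 22.600

Since the density peak of Beta(α,β) is at (α−1)/(α+β−2),
α = 1 + 0.1(26−2) = 3.400 and β = 26 − 3.400 = 22.600.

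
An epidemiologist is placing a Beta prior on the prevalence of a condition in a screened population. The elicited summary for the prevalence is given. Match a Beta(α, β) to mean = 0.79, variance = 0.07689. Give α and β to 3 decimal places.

α = 0.915, β = 0.243

Let s = α+β. The Beta variance is μ(1−μ)/(s+1).
So s+1 = μ(1−μ)/σ² = (0.79×0.21)/0.07689 = 0.1659/0.07689 = 2.1576, giving s = 1.1576.
Then α = μs = 0.79×1.1576 = 0.915 and β = (1−μ)s = 0.21×1.1576 = 0.243.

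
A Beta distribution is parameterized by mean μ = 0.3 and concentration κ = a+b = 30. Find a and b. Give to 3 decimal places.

a = 9.000, b = 21.000

Split κ in proportion μ : (1−μ): a = 0.3·30 = 9.000, b = 30 − 9.000 = 21.000.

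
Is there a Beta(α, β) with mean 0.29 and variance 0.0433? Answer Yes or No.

A Beta with mean μ has variance μ(1−μ)/(α+β+1) < μ(1−μ).
Here μ(1−μ) = 0.29×0.71 = 0.2059, and 0.0433 < 0.2059.

Yes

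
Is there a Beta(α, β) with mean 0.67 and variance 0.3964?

No

The Beta variance bound is σ² < μ(1−μ).
Here μ(1−μ) = 0.67×0.33 = 0.2211, and 0.3964 ≥ 0.2211.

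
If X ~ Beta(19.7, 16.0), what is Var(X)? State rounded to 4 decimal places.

α+β = 35.7 and αβ = 315.20, so Var = αβ/[(α+β)²(α+β+1)] = 315.20/46773.783 = 0.0067.

0.0067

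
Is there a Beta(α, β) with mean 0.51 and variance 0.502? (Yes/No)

For any Beta, Var(X) < E[X]·(1−E[X]).
Here μ(1−μ) = 0.51×0.49 = 0.2499, and 0.502 ≥ 0.2499.

No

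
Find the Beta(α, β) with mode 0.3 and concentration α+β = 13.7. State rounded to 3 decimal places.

Since the density peak of Beta(α,β) is at (α−1)/(α+β−2),
α = 1 + 0.3(13.7−2) = 4.510 and β = 13.7 − 4.510 = 9.190.

α = 4.510, β = 9.190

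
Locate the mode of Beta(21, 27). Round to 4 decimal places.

0.4348

The density x^(α−1)(1−x)^(β−1) is maximised at (α−1)/(α+β−2) = 20/46 = 0.4348.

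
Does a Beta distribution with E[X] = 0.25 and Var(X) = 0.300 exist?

No

For any Beta, Var(X) < E[X]·(1−E[X]).
Here μ(1−μ) = 0.25×0.75 = 0.1875, and 0.300 ≥ 0.1875.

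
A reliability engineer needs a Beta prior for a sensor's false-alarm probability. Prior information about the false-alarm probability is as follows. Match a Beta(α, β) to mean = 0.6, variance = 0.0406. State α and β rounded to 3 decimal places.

By moment matching, α+β = μ(1−μ)/σ² − 1 = (0.6·0.4)/0.0406 − 1 = 5.9113 − 1 = 4.9113.
Since α/(α+β) = μ, α = 0.6·4.9113 = 2.947 and β = 0.4·4.9113 = 1.965.

α = 2.947, β = 1.965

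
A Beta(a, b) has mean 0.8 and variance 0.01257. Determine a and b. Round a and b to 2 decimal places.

Let s = a+b. The Beta variance is μ(1−μ)/(s+1).
So s+1 = μ(1−μ)/σ² = (0.8×0.2)/0.01257 = 0.16/0.01257 = 12.7287, giving s = 11.7287.
Then a = μs = 0.8×11.7287 = 9.38 and b = (1−μ)s = 0.2×11.7287 = 2.35.

a = 9.38, b = 2.35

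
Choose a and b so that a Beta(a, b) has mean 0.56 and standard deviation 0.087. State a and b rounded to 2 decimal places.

σ² = 0.087² = 0.007569.
With s = a+b, Var = μ(1−μ)/(s+1), so s+1 = (0.56×0.44)/0.007569 = 32.5538 and s = 31.5538.
a = μs = 17.67, b = (1−μ)s = 13.88.

a = 17.67, b = 13.88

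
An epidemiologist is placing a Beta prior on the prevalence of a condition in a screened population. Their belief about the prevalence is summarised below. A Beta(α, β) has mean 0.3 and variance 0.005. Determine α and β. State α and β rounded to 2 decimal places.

α = 12.30, β = 28.70

Let s = α+β. The Beta variance is μ(1−μ)/(s+1).
So s+1 = μ(1−μ)/σ² = (0.3×0.7)/0.005 = 0.21/0.005 = 42.0000, giving s = 41.0000.
Then α = μs = 0.3×41.0000 = 12.30 and β = (1−μ)s = 0.7×41.0000 = 28.70.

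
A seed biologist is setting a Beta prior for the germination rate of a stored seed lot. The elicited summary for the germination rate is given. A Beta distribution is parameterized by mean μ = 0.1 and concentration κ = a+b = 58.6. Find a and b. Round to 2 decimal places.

a = 5.86, b = 52.74

a = μκ = 0.1×58.6 = 5.86 and b = (1−μ)κ = 0.9×58.6 = 52.74.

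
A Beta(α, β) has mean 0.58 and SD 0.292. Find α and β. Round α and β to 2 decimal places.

σ² = 0.292² = 0.085264.
With s = α+β, Var = μ(1−μ)/(s+1), so s+1 = (0.58×0.42)/0.085264 = 2.8570 and s = 1.8570.
α = μs = 1.08, β = (1−μ)s = 0.78.

α = 1.08, β = 0.78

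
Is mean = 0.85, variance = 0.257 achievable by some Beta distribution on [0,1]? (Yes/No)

The Beta variance bound is σ² < μ(1−μ).
Here μ(1−μ) = 0.85×0.15 = 0.1275, and 0.257 ≥ 0.1275.

No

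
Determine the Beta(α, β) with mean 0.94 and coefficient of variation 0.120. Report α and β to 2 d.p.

α = 3.23, β = 0.21

Var = (CV·μ)² = (0.120×0.94)² = 0.012724.
α+β = μ(1−μ)/Var − 1 = 0.0564/0.012724 − 1 = 3.4326.
Thus α = 0.94·3.4326 = 3.23 and β = 0.06·3.4326 = 0.21.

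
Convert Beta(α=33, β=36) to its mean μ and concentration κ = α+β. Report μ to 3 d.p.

κ = α+β = 33+36 = 69; μ = α/κ = 33/69 = 0.478.

μ = 0.478, κ = 69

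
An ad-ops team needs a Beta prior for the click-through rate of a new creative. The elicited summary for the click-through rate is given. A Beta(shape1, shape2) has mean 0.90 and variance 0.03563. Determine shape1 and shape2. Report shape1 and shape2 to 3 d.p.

By moment matching, shape1+shape2 = μ(1−μ)/σ² − 1 = (0.90·0.10)/0.03563 − 1 = 2.5260 − 1 = 1.5260.
Since shape1/(shape1+shape2) = μ, shape1 = 0.90·1.5260 = 1.373 and shape2 = 0.10·1.5260 = 0.153.

shape1 = 1.373, shape2 = 0.153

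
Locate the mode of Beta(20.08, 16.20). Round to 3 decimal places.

0.557

The density x^(α−1)(1−x)^(β−1) is maximised at (α−1)/(α+β−2) = 19.08/34.28 = 0.557.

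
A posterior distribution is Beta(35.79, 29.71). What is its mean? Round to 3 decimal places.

0.546

E[X] = α/(α+β) = 35.79/65.50 = 0.546.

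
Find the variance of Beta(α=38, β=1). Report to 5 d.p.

0.00062

μ = 38/39 = 0.974359; Var = μ(1−μ)/(α+β+1) = 0.0249836/40 = 0.00062.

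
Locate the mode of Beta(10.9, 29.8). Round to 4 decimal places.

The density x^(α−1)(1−x)^(β−1) is maximised at (α−1)/(α+β−2) = 9.9/38.7 = 0.2558.

0.2558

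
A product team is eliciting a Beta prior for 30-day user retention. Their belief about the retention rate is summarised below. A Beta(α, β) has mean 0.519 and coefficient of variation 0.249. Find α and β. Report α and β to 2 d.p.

α = 7.24, β = 6.71

Var = (CV·μ)² = (0.249×0.519)² = 0.016701.
α+β = μ(1−μ)/Var − 1 = 0.249639/0.016701 − 1 = 13.9479.
Thus α = 0.519·13.9479 = 7.24 and β = 0.481·13.9479 = 6.71.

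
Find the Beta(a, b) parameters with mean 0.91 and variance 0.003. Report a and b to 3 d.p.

a = 23.933, b = 2.367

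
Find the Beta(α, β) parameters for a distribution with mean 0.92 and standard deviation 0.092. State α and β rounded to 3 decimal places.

α = 7.080, β = 0.616

First σ² = 0.008464. Setting α = μn, β = (1−μ)n with n = α+β,
μ(1−μ)/(n+1) = 0.008464 ⇒ n+1 = 0.0736/0.008464 = 8.6957 ⇒ n = 7.6957.
Hence α = 0.92×7.6957 = 7.080, β = 0.08×7.6957 = 0.616.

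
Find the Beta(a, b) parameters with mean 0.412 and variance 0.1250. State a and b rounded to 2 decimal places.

Let s = a+b. The Beta variance is μ(1−μ)/(s+1).
So s+1 = μ(1−μ)/σ² = (0.412×0.588)/0.1250 = 0.242256/0.1250 = 1.9380, giving s = 0.9380.
Then a = μs = 0.412×0.9380 = 0.39 and b = (1−μ)s = 0.588×0.9380 = 0.55.

a = 0.39, b = 0.55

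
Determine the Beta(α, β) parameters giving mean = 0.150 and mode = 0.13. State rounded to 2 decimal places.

α = 5.55, β = 31.45

With s = α+β: μ = α/s and mode = (α−1)/(s−2). Eliminating α = μs,
μs − 1 = m(s−2) ⇒ s(μ−m) = 1−2m ⇒ s = 0.74/0.020 = 37.0000.
So α = μs = 5.55, β = (1−μ)s = 31.45.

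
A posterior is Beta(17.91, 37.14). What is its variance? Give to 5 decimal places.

α+β = 55.05 and αβ = 665.1774, so Var = αβ/[(α+β)²(α+β+1)] = 665.1774/169859.665125 = 0.00392.

0.00392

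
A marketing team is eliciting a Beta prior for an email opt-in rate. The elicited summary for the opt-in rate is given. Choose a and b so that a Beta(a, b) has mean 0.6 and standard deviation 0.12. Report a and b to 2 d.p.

a = 9.40, b = 6.27

Variance = 0.12² = 0.0144. The moment-matching identity a+b = μ(1−μ)/Var − 1 gives
a+b = 0.24/0.0144 − 1 = 15.6667, so a = μ·15.6667 = 9.40 and b = (1−μ)·15.6667 = 6.27.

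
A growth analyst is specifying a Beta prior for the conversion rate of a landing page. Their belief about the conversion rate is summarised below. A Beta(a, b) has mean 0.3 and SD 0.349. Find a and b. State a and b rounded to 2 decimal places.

a = 0.22, b = 0.51

Variance = 0.349² = 0.121801. The moment-matching identity a+b = μ(1−μ)/Var − 1 gives
a+b = 0.21/0.121801 − 1 = 0.7241, so a = μ·0.7241 = 0.22 and b = (1−μ)·0.7241 = 0.51.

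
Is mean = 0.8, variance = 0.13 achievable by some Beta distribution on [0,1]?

Yes

The Beta variance bound is σ² < μ(1−μ).
Here μ(1−μ) = 0.8×0.2 = 0.16, and 0.13 < 0.16.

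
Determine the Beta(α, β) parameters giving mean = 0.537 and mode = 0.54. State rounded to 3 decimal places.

Let s = α+β. Mean gives α = μs = 0.537s; mode gives (α−1)/(s−2) = 0.54.
Substituting: 0.537s − 1 = 0.54(s−2) = 0.54s − 1.08, so -0.003s = -0.08 and s = 26.6667.
Then α = 0.537×26.6667 = 14.320 and β = s−α = 12.347.

α = 14.320, β = 12.347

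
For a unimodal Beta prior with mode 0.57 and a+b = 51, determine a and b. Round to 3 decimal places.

a = 28.930, b = 22.070

Mode = (a−1)/(κ−2) with κ = a+b, so a−1 = 0.57·49 = 27.930.
a = 28.930; b = κ − a = 22.070.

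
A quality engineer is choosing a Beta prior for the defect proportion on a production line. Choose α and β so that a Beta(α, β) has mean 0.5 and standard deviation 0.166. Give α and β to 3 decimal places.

α = 4.036, β = 4.036

First σ² = 0.027556. Setting α = μn, β = (1−μ)n with n = α+β,
μ(1−μ)/(n+1) = 0.027556 ⇒ n+1 = 0.25/0.027556 = 9.0724 ⇒ n = 8.0724.
Hence α = 0.5×8.0724 = 4.036, β = 0.5×8.0724 = 4.036.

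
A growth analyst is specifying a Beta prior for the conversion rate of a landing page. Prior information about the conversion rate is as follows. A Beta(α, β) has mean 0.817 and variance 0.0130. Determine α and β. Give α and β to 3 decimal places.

Write ν = α+β; then α = μν and Var = μ(1−μ)/(ν+1).
ν = μ(1−μ)/Var − 1 = 0.149511/0.0130 − 1 = 10.5008.
α = 0.817·10.5008 = 8.579, β = 0.183·10.5008 = 1.922.

α = 8.579, β = 1.922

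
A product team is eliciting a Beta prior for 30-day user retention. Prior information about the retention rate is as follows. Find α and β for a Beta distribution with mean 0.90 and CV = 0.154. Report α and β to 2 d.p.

α = 3.32, β = 0.37

Var = (CV·μ)² = (0.154×0.90)² = 0.019210.
α+β = μ(1−μ)/Var − 1 = 0.0900/0.019210 − 1 = 3.6851.
Thus α = 0.90·3.6851 = 3.32 and β = 0.10·3.6851 = 0.37.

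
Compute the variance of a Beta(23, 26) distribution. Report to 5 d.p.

α+β = 49 and αβ = 598, so Var = αβ/[(α+β)²(α+β+1)] = 598/120050 = 0.00498.

0.00498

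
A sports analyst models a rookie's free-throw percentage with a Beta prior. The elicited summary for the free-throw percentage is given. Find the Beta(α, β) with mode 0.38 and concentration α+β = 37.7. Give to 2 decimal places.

α = 14.57, β = 23.13

Mode = (α−1)/(κ−2) with κ = α+β, so α−1 = 0.38·35.7 = 13.57.
α = 14.57; β = κ − α = 23.13.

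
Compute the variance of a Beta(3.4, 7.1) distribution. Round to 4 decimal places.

0.0190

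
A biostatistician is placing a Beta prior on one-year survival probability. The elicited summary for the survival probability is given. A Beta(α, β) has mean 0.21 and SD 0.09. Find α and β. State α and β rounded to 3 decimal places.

First σ² = 0.0081. Setting α = μn, β = (1−μ)n with n = α+β,
μ(1−μ)/(n+1) = 0.0081 ⇒ n+1 = 0.1659/0.0081 = 20.4815 ⇒ n = 19.4815.
Hence α = 0.21×19.4815 = 4.091, β = 0.79×19.4815 = 15.390.

α = 4.091, β = 15.390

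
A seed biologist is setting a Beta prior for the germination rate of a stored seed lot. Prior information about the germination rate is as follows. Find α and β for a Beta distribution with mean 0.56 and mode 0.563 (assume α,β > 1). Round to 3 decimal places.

α = 23.520, β = 18.480

Let s = α+β. Mean gives α = μs = 0.56s; mode gives (α−1)/(s−2) = 0.563.
Substituting: 0.56s − 1 = 0.563(s−2) = 0.563s − 1.126, so -0.003s = -0.126 and s = 42.0000.
Then α = 0.56×42.0000 = 23.520 and β = s−α = 18.480.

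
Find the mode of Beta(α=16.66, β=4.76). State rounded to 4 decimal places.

0.8064

The density x^(α−1)(1−x)^(β−1) is maximised at (α−1)/(α+β−2) = 15.66/19.42 = 0.8064.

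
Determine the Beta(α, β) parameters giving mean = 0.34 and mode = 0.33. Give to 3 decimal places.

α = 11.560, β = 22.440

Let s = α+β. Mean gives α = μs = 0.34s; mode gives (α−1)/(s−2) = 0.33.
Substituting: 0.34s − 1 = 0.33(s−2) = 0.33s − 0.66, so 0.01s = 0.34 and s = 34.0000.
Then α = 0.34×34.0000 = 11.560 and β = s−α = 22.440.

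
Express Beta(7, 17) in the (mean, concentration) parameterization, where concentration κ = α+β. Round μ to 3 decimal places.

κ = α+β = 7+17 = 24; μ = α/κ = 7/24 = 0.292.

μ = 0.292, κ = 24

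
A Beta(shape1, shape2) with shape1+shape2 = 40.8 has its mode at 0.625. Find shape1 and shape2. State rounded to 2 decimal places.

shape1 = 25.25, shape2 = 15.55

For shape1,shape2>1 the mode is (shape1−1)/(shape1+shape2−2), so shape1 = mode·(κ−2)+1 = 0.625×38.8+1 = 25.25.
And shape2 = (1−mode)·(κ−2)+1 = 0.375×38.8+1 = 15.55.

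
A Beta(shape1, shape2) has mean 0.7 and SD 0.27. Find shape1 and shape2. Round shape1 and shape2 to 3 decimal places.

First σ² = 0.0729. Setting shape1 = μn, shape2 = (1−μ)n with n = shape1+shape2,
μ(1−μ)/(n+1) = 0.0729 ⇒ n+1 = 0.21/0.0729 = 2.8807 ⇒ n = 1.8807.
Hence shape1 = 0.7×1.8807 = 1.316, shape2 = 0.3×1.8807 = 0.564.

shape1 = 1.316, shape2 = 0.564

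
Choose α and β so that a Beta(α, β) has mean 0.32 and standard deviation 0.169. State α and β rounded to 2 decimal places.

σ² = 0.169² = 0.028561.
With s = α+β, Var = μ(1−μ)/(s+1), so s+1 = (0.32×0.68)/0.028561 = 7.6188 and s = 6.6188.
α = μs = 2.12, β = (1−μ)s = 4.50.

α = 2.12, β = 4.50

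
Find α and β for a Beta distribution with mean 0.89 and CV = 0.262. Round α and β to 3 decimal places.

σ = CV·μ = 0.262×0.89 = 0.23318, so σ² = 0.054373.
s+1 = μ(1−μ)/σ² = 0.0979/0.054373 = 1.8005, so s = α+β = 0.8005.
α = μs = 0.712, β = (1−μ)s = 0.088.

α = 0.712, β = 0.088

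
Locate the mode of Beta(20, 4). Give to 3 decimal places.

With α,β > 1, mode = (α−1)/(α+β−2) = 19/22 = 0.864.

0.864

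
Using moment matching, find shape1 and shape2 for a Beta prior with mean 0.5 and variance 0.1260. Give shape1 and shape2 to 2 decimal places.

shape1 = 0.49, shape2 = 0.49

Let s = shape1+shape2. The Beta variance is μ(1−μ)/(s+1).
So s+1 = μ(1−μ)/σ² = (0.5×0.5)/0.1260 = 0.25/0.1260 = 1.9841, giving s = 0.9841.
Then shape1 = μs = 0.5×0.9841 = 0.49 and shape2 = (1−μ)s = 0.5×0.9841 = 0.49.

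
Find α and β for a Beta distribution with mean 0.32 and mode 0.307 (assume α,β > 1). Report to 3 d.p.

Let s = α+β. Mean gives α = μs = 0.32s; mode gives (α−1)/(s−2) = 0.307.
Substituting: 0.32s − 1 = 0.307(s−2) = 0.307s − 0.614, so 0.013s = 0.386 and s = 29.6923.
Then α = 0.32×29.6923 = 9.502 and β = s−α = 20.191.

α = 9.502, β = 20.191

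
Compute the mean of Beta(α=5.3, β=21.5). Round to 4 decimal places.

The Beta mean is α/(α+β) = 5.3/(5.3+21.5) = 0.1978.

0.1978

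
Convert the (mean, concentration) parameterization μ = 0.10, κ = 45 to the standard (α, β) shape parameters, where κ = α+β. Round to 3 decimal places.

α = 4.500, β = 40.500

α = μκ = 0.10×45 = 4.500 and β = (1−μ)κ = 0.90×45 = 40.500.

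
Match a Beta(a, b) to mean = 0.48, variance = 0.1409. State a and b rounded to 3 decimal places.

a = 0.370, b = 0.401

Let s = a+b. The Beta variance is μ(1−μ)/(s+1).
So s+1 = μ(1−μ)/σ² = (0.48×0.52)/0.1409 = 0.2496/0.1409 = 1.7715, giving s = 0.7715.
Then a = μs = 0.48×0.7715 = 0.370 and b = (1−μ)s = 0.52×0.7715 = 0.401.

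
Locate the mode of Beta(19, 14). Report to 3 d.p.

The density x^(α−1)(1−x)^(β−1) is maximised at (α−1)/(α+β−2) = 18/31 = 0.581.

0.581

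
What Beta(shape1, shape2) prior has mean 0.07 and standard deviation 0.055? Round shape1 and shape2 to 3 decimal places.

shape1 = 1.436, shape2 = 19.084

Variance = 0.055² = 0.003025. The moment-matching identity shape1+shape2 = μ(1−μ)/Var − 1 gives
shape1+shape2 = 0.0651/0.003025 − 1 = 20.5207, so shape1 = μ·20.5207 = 1.436 and shape2 = (1−μ)·20.5207 = 19.084.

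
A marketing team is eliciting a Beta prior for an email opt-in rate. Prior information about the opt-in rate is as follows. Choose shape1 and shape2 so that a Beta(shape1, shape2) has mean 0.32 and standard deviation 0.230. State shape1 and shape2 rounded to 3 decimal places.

Variance = 0.230² = 0.052900. The moment-matching identity shape1+shape2 = μ(1−μ)/Var − 1 gives
shape1+shape2 = 0.2176/0.052900 − 1 = 3.1134, so shape1 = μ·3.1134 = 0.996 and shape2 = (1−μ)·3.1134 = 2.117.

shape1 = 0.996, shape2 = 2.117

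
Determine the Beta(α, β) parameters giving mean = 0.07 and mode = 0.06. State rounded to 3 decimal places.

α = 6.160, β = 81.840

Let s = α+β. Mean gives α = μs = 0.07s; mode gives (α−1)/(s−2) = 0.06.
Substituting: 0.07s − 1 = 0.06(s−2) = 0.06s − 0.12, so 0.01s = 0.88 and s = 88.0000.
Then α = 0.07×88.0000 = 6.160 and β = s−α = 81.840.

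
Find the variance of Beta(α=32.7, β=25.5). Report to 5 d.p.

0.00416

Var = αβ/[(α+β)²(α+β+1)] = (32.7×25.5)/(58.2²×59.2) = 833.85/200524.608 = 0.00416.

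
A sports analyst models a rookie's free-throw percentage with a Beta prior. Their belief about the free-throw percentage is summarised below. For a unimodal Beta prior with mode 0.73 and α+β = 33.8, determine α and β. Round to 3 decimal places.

α = 24.214, β = 9.586

Mode = (α−1)/(κ−2) with κ = α+β, so α−1 = 0.73·31.8 = 23.214.
α = 24.214; β = κ − α = 9.586.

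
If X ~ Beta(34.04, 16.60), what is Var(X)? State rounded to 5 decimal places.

0.00427

Var = αβ/[(α+β)²(α+β+1)] = (34.04×16.60)/(50.64²×51.64) = 565.0640/132426.111744 = 0.00427.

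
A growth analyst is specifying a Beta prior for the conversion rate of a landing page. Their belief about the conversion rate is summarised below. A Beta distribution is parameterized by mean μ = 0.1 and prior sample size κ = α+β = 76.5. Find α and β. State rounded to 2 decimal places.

α = 7.65, β = 68.85

Split κ in proportion μ : (1−μ): α = 0.1·76.5 = 7.65, β = 76.5 − 7.65 = 68.85.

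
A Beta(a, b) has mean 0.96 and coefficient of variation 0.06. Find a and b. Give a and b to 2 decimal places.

a = 10.15, b = 0.42

Var = (CV·μ)² = (0.06×0.96)² = 0.003318.
a+b = μ(1−μ)/Var − 1 = 0.0384/0.003318 − 1 = 10.5741.
Thus a = 0.96·10.5741 = 10.15 and b = 0.04·10.5741 = 0.42.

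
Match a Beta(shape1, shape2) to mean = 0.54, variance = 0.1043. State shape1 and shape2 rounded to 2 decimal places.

Let s = shape1+shape2. The Beta variance is μ(1−μ)/(s+1).
So s+1 = μ(1−μ)/σ² = (0.54×0.46)/0.1043 = 0.2484/0.1043 = 2.3816, giving s = 1.3816.
Then shape1 = μs = 0.54×1.3816 = 0.75 and shape2 = (1−μ)s = 0.46×1.3816 = 0.64.

shape1 = 0.75, shape2 = 0.64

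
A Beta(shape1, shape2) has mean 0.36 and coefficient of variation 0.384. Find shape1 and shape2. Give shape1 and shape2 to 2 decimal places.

shape1 = 3.98, shape2 = 7.08

Var = (CV·μ)² = (0.384×0.36)² = 0.019110.
shape1+shape2 = μ(1−μ)/Var − 1 = 0.2304/0.019110 − 1 = 11.0563.
Thus shape1 = 0.36·11.0563 = 3.98 and shape2 = 0.64·11.0563 = 7.08.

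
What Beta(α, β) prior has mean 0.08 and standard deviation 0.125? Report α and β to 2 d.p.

Variance = 0.125² = 0.015625. The moment-matching identity α+β = μ(1−μ)/Var − 1 gives
α+β = 0.0736/0.015625 − 1 = 3.7104, so α = μ·3.7104 = 0.30 and β = (1−μ)·3.7104 = 3.41.

α = 0.30, β = 3.41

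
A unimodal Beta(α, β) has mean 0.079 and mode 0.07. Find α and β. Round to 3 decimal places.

With s = α+β: μ = α/s and mode = (α−1)/(s−2). Eliminating α = μs,
μs − 1 = m(s−2) ⇒ s(μ−m) = 1−2m ⇒ s = 0.86/0.009 = 95.5556.
So α = μs = 7.549, β = (1−μ)s = 88.007.

α = 7.549, β = 88.007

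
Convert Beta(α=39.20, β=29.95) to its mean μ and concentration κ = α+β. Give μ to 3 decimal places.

μ = 0.567, κ = 69.15

κ = α+β = 39.20+29.95 = 69.15; μ = α/κ = 39.20/69.15 = 0.567.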